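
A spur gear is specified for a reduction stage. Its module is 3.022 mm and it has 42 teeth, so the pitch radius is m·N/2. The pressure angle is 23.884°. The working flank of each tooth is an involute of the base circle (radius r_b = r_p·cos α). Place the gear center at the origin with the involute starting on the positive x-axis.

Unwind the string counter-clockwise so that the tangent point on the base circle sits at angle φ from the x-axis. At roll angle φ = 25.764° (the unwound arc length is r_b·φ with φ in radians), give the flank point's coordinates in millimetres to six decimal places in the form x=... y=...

pitch radius r_p = m·N/2 = 3.022·42/2 = 63.462000
base radius r_b = r_p·cos α = 63.462000·cos 23.884° = 58.027562
roll angle φ = 25.764° = 0.44966663 rad
x = r_b·(cos φ + φ·sin φ) = 58.027562·(0.90059206 + 0.44966663·0.43466533) = 63.600909
y = r_b·(sin φ − φ·cos φ) = 58.027562·(0.43466533 − 0.44966663·0.90059206) = 1.723368

x=63.600909 y=1.723368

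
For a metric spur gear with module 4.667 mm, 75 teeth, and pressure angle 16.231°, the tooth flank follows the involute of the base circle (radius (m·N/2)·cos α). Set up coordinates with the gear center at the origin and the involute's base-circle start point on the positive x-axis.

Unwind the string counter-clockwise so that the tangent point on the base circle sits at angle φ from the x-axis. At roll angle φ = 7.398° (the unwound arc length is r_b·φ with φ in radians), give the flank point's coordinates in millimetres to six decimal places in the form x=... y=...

pitch radius r_p = m·N/2 = 4.667·75/2 = 175.012500
base radius r_b = r_p·cos α = 175.012500·cos 16.231° = 168.036956
roll angle φ = 7.398° = 0.12911946 rad
x = r_b·(cos φ + φ·sin φ) = 168.036956·(0.99167566 + 0.12911946·0.12876098) = 169.431865
y = r_b·(sin φ − φ·cos φ) = 168.036956·(0.12876098 − 0.12911946·0.99167566) = 0.120374

x=169.431865 y=0.120374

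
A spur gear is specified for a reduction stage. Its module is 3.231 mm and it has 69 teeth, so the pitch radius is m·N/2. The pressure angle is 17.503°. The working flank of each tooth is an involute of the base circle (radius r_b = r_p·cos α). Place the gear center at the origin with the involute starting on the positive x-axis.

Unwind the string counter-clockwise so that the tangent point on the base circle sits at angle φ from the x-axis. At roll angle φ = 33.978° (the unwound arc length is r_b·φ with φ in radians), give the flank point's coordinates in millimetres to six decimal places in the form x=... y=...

x=123.390310 y=7.133814

pitch radius r_p = m·N/2 = 3.231·69/2 = 111.469500
base radius r_b = r_p·cos α = 111.469500·cos 17.503° = 106.308596
roll angle φ = 33.978° = 0.59302797 rad
x = r_b·(cos φ + φ·sin φ) = 106.308596·(0.82925223 + 0.59302797·0.55887453) = 123.390310
y = r_b·(sin φ − φ·cos φ) = 106.308596·(0.55887453 − 0.59302797·0.82925223) = 7.133814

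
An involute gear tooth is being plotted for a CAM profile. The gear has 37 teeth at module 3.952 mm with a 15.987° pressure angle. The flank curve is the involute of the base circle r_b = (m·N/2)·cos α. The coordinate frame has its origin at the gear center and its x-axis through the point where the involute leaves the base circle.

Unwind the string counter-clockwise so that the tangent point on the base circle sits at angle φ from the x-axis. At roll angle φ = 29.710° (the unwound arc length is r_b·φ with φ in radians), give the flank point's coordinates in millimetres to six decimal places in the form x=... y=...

x=79.107652 y=3.179470

pitch radius r_p = m·N/2 = 3.952·37/2 = 73.112000
base radius r_b = r_p·cos α = 73.112000·cos 15.987° = 70.284336
roll angle φ = 29.710° = 0.51853732 rad
x = r_b·(cos φ + φ·sin φ) = 70.284336·(0.86854503 + 0.51853732·0.49561027) = 79.107652
y = r_b·(sin φ − φ·cos φ) = 70.284336·(0.49561027 − 0.51853732·0.86854503) = 3.179470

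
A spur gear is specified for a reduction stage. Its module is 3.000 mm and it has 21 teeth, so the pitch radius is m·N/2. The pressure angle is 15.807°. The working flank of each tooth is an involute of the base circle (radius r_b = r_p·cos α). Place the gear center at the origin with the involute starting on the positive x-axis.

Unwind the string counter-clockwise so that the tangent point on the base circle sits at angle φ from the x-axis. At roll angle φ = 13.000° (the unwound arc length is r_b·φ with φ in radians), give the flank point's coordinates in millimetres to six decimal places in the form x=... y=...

x=31.078961 y=0.117401

pitch radius r_p = m·N/2 = 3.000·21/2 = 31.500000
base radius r_b = r_p·cos α = 31.500000·cos 15.807° = 30.308819
roll angle φ = 13.000° = 0.22689280 rad
x = r_b·(cos φ + φ·sin φ) = 30.308819·(0.97437006 + 0.22689280·0.22495105) = 31.078961
y = r_b·(sin φ − φ·cos φ) = 30.308819·(0.22495105 − 0.22689280·0.97437006) = 0.117401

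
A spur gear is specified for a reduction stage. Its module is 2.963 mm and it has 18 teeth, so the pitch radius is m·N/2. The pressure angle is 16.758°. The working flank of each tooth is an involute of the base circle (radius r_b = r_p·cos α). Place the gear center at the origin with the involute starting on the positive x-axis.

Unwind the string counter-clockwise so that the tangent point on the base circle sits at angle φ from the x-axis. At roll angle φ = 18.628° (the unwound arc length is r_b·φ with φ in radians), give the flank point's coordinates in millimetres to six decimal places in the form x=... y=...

pitch radius r_p = m·N/2 = 2.963·18/2 = 26.667000
base radius r_b = r_p·cos α = 26.667000·cos 16.758° = 25.534482
roll angle φ = 18.628° = 0.32511993 rad
x = r_b·(cos φ + φ·sin φ) = 25.534482·(0.94761242 + 0.32511993·0.31942244) = 26.848564
y = r_b·(sin φ − φ·cos φ) = 25.534482·(0.31942244 − 0.32511993·0.94761242) = 0.289427

x=26.848564 y=0.289427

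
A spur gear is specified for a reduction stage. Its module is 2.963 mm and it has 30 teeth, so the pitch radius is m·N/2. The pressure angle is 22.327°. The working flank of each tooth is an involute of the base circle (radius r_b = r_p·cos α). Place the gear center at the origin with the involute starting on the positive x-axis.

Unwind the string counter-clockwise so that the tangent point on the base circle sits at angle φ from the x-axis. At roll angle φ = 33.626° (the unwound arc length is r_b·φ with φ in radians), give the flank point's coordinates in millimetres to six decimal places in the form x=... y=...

pitch radius r_p = m·N/2 = 2.963·30/2 = 44.445000
base radius r_b = r_p·cos α = 44.445000·cos 22.327° = 41.112994
roll angle φ = 33.626° = 0.58688441 rad
x = r_b·(cos φ + φ·sin φ) = 41.112994·(0.83267003 + 0.58688441·0.55376946) = 47.595226
y = r_b·(sin φ − φ·cos φ) = 41.112994·(0.55376946 − 0.58688441·0.83267003) = 2.675979

x=47.595226 y=2.675979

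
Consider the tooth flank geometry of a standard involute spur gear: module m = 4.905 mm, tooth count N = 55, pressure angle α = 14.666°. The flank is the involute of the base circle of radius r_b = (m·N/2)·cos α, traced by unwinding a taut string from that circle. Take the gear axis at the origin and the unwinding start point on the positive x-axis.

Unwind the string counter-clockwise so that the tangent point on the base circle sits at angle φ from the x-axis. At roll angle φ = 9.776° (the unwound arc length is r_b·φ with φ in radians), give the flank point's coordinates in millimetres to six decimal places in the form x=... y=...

pitch radius r_p = m·N/2 = 4.905·55/2 = 134.887500
base radius r_b = r_p·cos α = 134.887500·cos 14.666° = 130.492618
roll angle φ = 9.776° = 0.17062339 rad
x = r_b·(cos φ + φ·sin φ) = 130.492618·(0.98547911 + 0.17062339·0.16979672) = 132.378288
y = r_b·(sin φ − φ·cos φ) = 130.492618·(0.16979672 − 0.17062339·0.98547911) = 0.215435

x=132.378288 y=0.215435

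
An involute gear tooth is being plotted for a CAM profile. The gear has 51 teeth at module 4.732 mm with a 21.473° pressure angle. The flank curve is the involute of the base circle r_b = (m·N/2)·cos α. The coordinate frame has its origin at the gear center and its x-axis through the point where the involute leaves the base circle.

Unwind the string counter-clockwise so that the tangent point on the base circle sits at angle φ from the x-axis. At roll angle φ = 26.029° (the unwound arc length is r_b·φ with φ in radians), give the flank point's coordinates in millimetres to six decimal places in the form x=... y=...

pitch radius r_p = m·N/2 = 4.732·51/2 = 120.666000
base radius r_b = r_p·cos α = 120.666000·cos 21.473° = 112.290594
roll angle φ = 26.029° = 0.45429175 rad
x = r_b·(cos φ + φ·sin φ) = 112.290594·(0.89857205 + 0.45429175·0.43882601) = 123.286885
y = r_b·(sin φ − φ·cos φ) = 112.290594·(0.43882601 − 0.45429175·0.89857205) = 3.437455

x=123.286885 y=3.437455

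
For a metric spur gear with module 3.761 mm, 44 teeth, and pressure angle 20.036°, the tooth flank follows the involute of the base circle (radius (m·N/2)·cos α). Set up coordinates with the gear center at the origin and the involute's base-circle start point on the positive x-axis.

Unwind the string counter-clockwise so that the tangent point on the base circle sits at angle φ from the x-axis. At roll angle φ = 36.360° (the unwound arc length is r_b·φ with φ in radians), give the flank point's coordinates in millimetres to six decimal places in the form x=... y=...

x=91.845803 y=6.359210

pitch radius r_p = m·N/2 = 3.761·44/2 = 82.742000
base radius r_b = r_p·cos α = 82.742000·cos 20.036° = 77.734250
roll angle φ = 36.360° = 0.63460172 rad
x = r_b·(cos φ + φ·sin φ) = 77.734250·(0.80530789 + 0.63460172·0.59285682) = 91.845803
y = r_b·(sin φ − φ·cos φ) = 77.734250·(0.59285682 − 0.63460172·0.80530789) = 6.359210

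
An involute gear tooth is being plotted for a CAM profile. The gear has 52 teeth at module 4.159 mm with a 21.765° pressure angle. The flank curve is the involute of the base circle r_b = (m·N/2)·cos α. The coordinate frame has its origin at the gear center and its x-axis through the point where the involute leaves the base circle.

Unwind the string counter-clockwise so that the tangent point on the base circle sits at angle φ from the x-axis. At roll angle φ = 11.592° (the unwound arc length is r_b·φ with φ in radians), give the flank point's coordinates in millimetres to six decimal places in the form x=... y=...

pitch radius r_p = m·N/2 = 4.159·52/2 = 108.134000
base radius r_b = r_p·cos α = 108.134000·cos 21.765° = 100.425398
roll angle φ = 11.592° = 0.20231857 rad
x = r_b·(cos φ + φ·sin φ) = 100.425398·(0.97960332 + 0.20231857·0.20094114) = 102.459760
y = r_b·(sin φ − φ·cos φ) = 100.425398·(0.20094114 − 0.20231857·0.97960332) = 0.276090

x=102.459760 y=0.276090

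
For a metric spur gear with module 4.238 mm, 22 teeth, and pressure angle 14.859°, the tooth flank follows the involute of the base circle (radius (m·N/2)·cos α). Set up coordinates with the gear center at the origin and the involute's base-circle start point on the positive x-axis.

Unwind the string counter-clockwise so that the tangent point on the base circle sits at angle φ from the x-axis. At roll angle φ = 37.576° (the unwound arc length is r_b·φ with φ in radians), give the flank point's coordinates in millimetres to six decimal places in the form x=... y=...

x=53.731873 y=4.057227

pitch radius r_p = m·N/2 = 4.238·22/2 = 46.618000
base radius r_b = r_p·cos α = 46.618000·cos 14.859° = 45.059086
roll angle φ = 37.576° = 0.65582492 rad
x = r_b·(cos φ + φ·sin φ) = 45.059086·(0.79254515 + 0.65582492·0.60981324) = 53.731873
y = r_b·(sin φ − φ·cos φ) = 45.059086·(0.60981324 − 0.65582492·0.79254515) = 4.057227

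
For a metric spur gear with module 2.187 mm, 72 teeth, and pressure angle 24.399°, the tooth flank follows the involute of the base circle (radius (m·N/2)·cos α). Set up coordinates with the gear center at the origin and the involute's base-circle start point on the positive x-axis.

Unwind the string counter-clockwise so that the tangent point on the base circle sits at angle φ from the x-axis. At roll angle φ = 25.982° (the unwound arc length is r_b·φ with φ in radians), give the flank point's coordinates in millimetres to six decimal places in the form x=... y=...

x=78.697943 y=2.183201

pitch radius r_p = m·N/2 = 2.187·72/2 = 78.732000
base radius r_b = r_p·cos α = 78.732000·cos 24.399° = 71.700514
roll angle φ = 25.982° = 0.45347145 rad
x = r_b·(cos φ + φ·sin φ) = 71.700514·(0.89893172 + 0.45347145·0.43808876) = 78.697943
y = r_b·(sin φ − φ·cos φ) = 71.700514·(0.43808876 − 0.45347145·0.89893172) = 2.183201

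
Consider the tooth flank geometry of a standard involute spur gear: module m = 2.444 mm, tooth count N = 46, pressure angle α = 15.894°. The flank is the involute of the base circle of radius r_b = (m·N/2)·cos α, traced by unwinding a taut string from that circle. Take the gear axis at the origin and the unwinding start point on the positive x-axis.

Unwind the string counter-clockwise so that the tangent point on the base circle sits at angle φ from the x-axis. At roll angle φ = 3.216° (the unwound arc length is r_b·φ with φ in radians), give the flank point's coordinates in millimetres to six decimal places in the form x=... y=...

x=54.148112 y=0.003186

pitch radius r_p = m·N/2 = 2.444·46/2 = 56.212000
base radius r_b = r_p·cos α = 56.212000·cos 15.894° = 54.063015
roll angle φ = 3.216° = 0.05612979 rad
x = r_b·(cos φ + φ·sin φ) = 54.063015·(0.99842514 + 0.05612979·0.05610032) = 54.148112
y = r_b·(sin φ − φ·cos φ) = 54.063015·(0.05610032 − 0.05612979·0.99842514) = 0.003186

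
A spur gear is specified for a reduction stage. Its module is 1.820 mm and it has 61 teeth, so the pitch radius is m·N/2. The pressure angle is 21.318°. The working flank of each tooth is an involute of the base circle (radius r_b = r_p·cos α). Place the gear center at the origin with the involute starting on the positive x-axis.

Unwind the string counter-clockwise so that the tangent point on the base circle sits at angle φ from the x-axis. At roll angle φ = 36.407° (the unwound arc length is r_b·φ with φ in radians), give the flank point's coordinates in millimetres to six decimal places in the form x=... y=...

x=61.121082 y=4.246372

pitch radius r_p = m·N/2 = 1.820·61/2 = 55.510000
base radius r_b = r_p·cos α = 55.510000·cos 21.318° = 51.711843
roll angle φ = 36.407° = 0.63542202 rad
x = r_b·(cos φ + φ·sin φ) = 51.711843·(0.80482129 + 0.63542202·0.59351722) = 61.121082
y = r_b·(sin φ − φ·cos φ) = 51.711843·(0.59351722 − 0.63542202·0.80482129) = 4.246372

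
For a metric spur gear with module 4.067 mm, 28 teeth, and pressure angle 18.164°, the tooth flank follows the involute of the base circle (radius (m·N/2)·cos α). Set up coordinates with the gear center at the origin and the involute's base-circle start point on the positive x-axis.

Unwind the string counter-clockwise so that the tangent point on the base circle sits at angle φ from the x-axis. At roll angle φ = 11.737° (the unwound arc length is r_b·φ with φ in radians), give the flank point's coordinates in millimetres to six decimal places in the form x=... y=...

pitch radius r_p = m·N/2 = 4.067·28/2 = 56.938000
base radius r_b = r_p·cos α = 56.938000·cos 18.164° = 54.100672
roll angle φ = 11.737° = 0.20484929 rad
x = r_b·(cos φ + φ·sin φ) = 54.100672·(0.97909165 + 0.20484929·0.20341961) = 55.223911
y = r_b·(sin φ − φ·cos φ) = 54.100672·(0.20341961 − 0.20484929·0.97909165) = 0.154369

x=55.223911 y=0.154369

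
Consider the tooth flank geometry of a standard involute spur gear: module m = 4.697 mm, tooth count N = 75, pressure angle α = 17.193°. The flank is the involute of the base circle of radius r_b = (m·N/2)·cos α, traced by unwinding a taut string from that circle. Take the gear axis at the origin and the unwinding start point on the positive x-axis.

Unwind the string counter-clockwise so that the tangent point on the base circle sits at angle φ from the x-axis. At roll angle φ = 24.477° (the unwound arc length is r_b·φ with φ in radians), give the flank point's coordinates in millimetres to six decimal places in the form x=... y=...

pitch radius r_p = m·N/2 = 4.697·75/2 = 176.137500
base radius r_b = r_p·cos α = 176.137500·cos 17.193° = 168.266705
roll angle φ = 24.477° = 0.42720424 rad
x = r_b·(cos φ + φ·sin φ) = 168.266705·(0.91012767 + 0.42720424·0.41432793) = 182.927835
y = r_b·(sin φ − φ·cos φ) = 168.266705·(0.41432793 − 0.42720424·0.91012767) = 4.293750

x=182.927835 y=4.293750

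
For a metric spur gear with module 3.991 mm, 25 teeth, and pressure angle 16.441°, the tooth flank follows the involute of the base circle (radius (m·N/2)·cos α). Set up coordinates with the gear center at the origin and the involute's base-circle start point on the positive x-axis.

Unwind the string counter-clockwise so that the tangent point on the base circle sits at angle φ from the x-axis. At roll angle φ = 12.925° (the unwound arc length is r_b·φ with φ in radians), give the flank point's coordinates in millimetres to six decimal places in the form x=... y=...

pitch radius r_p = m·N/2 = 3.991·25/2 = 49.887500
base radius r_b = r_p·cos α = 49.887500·cos 16.441° = 47.847684
roll angle φ = 12.925° = 0.22558381 rad
x = r_b·(cos φ + φ·sin φ) = 47.847684·(0.97466369 + 0.22558381·0.22367541) = 49.049678
y = r_b·(sin φ − φ·cos φ) = 47.847684·(0.22367541 − 0.22558381·0.97466369) = 0.182159

x=49.049678 y=0.182159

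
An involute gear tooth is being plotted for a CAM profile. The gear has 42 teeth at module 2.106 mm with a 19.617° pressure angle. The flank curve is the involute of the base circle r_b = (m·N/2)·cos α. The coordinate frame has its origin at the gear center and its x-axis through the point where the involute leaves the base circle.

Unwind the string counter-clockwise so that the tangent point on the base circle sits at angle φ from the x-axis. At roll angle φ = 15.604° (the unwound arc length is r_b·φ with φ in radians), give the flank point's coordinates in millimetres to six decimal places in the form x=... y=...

x=43.175420 y=0.278422

pitch radius r_p = m·N/2 = 2.106·42/2 = 44.226000
base radius r_b = r_p·cos α = 44.226000·cos 19.617° = 41.659029
roll angle φ = 15.604° = 0.27234118 rad
x = r_b·(cos φ + φ·sin φ) = 41.659029·(0.96314379 + 0.27234118·0.26898706) = 43.175420
y = r_b·(sin φ − φ·cos φ) = 41.659029·(0.26898706 − 0.27234118·0.96314379) = 0.278422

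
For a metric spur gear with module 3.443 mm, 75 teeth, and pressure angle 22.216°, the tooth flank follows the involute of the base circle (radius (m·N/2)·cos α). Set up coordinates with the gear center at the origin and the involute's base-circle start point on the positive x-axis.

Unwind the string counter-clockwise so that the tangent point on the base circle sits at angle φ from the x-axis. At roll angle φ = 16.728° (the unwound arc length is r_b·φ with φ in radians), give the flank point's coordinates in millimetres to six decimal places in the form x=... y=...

pitch radius r_p = m·N/2 = 3.443·75/2 = 129.112500
base radius r_b = r_p·cos α = 129.112500·cos 22.216° = 119.527838
roll angle φ = 16.728° = 0.29195868 rad
x = r_b·(cos φ + φ·sin φ) = 119.527838·(0.95768195 + 0.29195868·0.28782857) = 124.514061
y = r_b·(sin φ − φ·cos φ) = 119.527838·(0.28782857 − 0.29195868·0.95768195) = 0.983118

x=124.514061 y=0.983118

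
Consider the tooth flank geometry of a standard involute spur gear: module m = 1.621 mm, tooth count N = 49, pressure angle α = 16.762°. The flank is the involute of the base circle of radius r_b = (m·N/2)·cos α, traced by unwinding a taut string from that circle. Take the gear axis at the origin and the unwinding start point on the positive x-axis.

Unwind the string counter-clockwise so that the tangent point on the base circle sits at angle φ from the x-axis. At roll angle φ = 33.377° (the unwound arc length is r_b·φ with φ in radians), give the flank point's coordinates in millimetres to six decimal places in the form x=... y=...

x=43.942172 y=2.421785

pitch radius r_p = m·N/2 = 1.621·49/2 = 39.714500
base radius r_b = r_p·cos α = 39.714500·cos 16.762° = 38.027070
roll angle φ = 33.377° = 0.58253854 rad
x = r_b·(cos φ + φ·sin φ) = 38.027070·(0.83506877 + 0.58253854·0.55014557) = 43.942172
y = r_b·(sin φ − φ·cos φ) = 38.027070·(0.55014557 − 0.58253854·0.83506877) = 2.421785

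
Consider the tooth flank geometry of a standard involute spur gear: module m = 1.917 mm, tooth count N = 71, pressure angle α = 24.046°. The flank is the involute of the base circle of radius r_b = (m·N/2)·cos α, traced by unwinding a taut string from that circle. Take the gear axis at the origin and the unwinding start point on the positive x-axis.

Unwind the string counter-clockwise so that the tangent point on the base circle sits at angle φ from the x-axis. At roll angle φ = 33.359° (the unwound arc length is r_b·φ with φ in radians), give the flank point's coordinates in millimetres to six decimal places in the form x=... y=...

x=71.805291 y=3.951675

pitch radius r_p = m·N/2 = 1.917·71/2 = 68.053500
base radius r_b = r_p·cos α = 68.053500·cos 24.046° = 62.147723
roll angle φ = 33.359° = 0.58222439 rad
x = r_b·(cos φ + φ·sin φ) = 62.147723·(0.83524157 + 0.58222439·0.54988319) = 71.805291
y = r_b·(sin φ − φ·cos φ) = 62.147723·(0.54988319 − 0.58222439·0.83524157) = 3.951675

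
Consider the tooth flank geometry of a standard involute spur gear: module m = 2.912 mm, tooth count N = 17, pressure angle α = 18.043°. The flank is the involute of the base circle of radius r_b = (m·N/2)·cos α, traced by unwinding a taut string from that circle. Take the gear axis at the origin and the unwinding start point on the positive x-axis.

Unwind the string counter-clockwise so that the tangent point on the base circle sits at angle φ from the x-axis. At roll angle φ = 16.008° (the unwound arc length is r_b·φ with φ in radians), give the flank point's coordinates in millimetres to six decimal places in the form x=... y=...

pitch radius r_p = m·N/2 = 2.912·17/2 = 24.752000
base radius r_b = r_p·cos α = 24.752000·cos 18.043° = 23.534804
roll angle φ = 16.008° = 0.27939231 rad
x = r_b·(cos φ + φ·sin φ) = 23.534804·(0.96122320 + 0.27939231·0.27577157) = 24.435520
y = r_b·(sin φ − φ·cos φ) = 23.534804·(0.27577157 − 0.27939231·0.96122320) = 0.169761

x=24.435520 y=0.169761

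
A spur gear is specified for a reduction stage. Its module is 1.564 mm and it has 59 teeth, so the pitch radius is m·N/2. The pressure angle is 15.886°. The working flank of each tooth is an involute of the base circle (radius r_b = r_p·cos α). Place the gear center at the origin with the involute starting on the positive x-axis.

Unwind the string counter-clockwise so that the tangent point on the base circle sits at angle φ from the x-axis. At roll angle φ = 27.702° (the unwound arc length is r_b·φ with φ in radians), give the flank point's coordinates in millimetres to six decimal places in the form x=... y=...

x=49.263441 y=1.633071

pitch radius r_p = m·N/2 = 1.564·59/2 = 46.138000
base radius r_b = r_p·cos α = 46.138000·cos 15.886° = 44.375908
roll angle φ = 27.702° = 0.48349111 rad
x = r_b·(cos φ + φ·sin φ) = 44.375908·(0.88537740 + 0.48349111·0.46487295) = 49.263441
y = r_b·(sin φ − φ·cos φ) = 44.375908·(0.46487295 − 0.48349111·0.88537740) = 1.633071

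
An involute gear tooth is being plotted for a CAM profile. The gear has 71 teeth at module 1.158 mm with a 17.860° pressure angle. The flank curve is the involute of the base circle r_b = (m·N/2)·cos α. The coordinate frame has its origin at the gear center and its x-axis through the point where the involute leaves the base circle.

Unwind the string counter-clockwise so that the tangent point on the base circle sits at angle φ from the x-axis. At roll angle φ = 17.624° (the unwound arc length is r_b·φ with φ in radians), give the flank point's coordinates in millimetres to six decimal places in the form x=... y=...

pitch radius r_p = m·N/2 = 1.158·71/2 = 41.109000
base radius r_b = r_p·cos α = 41.109000·cos 17.860° = 39.127906
roll angle φ = 17.624° = 0.30759683 rad
x = r_b·(cos φ + φ·sin φ) = 39.127906·(0.95306393 + 0.30759683·0.30276914) = 40.935410
y = r_b·(sin φ − φ·cos φ) = 39.127906·(0.30276914 − 0.30759683·0.95306393) = 0.376007

x=40.935410 y=0.376007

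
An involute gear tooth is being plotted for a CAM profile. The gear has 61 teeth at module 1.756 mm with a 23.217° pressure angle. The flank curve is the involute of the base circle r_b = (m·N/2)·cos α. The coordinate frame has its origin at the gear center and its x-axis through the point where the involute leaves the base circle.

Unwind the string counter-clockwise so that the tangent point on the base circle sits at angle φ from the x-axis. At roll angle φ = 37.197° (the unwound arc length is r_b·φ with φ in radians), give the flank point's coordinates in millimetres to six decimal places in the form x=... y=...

pitch radius r_p = m·N/2 = 1.756·61/2 = 53.558000
base radius r_b = r_p·cos α = 53.558000·cos 23.217° = 49.220788
roll angle φ = 37.197° = 0.64921012 rad
x = r_b·(cos φ + φ·sin φ) = 49.220788·(0.79656157 + 0.64921012·0.60455741) = 58.525799
y = r_b·(sin φ − φ·cos φ) = 49.220788·(0.60455741 − 0.64921012·0.79656157) = 4.302959

x=58.525799 y=4.302959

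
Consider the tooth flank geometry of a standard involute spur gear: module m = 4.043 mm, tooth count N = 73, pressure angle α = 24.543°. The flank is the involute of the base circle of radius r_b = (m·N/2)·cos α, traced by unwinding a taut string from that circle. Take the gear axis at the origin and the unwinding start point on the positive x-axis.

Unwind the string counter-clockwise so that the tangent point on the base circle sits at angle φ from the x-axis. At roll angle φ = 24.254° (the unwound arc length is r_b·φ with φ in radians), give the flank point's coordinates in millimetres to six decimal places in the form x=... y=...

x=145.730248 y=3.333723

pitch radius r_p = m·N/2 = 4.043·73/2 = 147.569500
base radius r_b = r_p·cos α = 147.569500·cos 24.543° = 134.236565
roll angle φ = 24.254° = 0.42331216 rad
x = r_b·(cos φ + φ·sin φ) = 134.236565·(0.91173337 + 0.42331216·0.41078250) = 145.730248
y = r_b·(sin φ − φ·cos φ) = 134.236565·(0.41078250 − 0.42331216·0.91173337) = 3.333723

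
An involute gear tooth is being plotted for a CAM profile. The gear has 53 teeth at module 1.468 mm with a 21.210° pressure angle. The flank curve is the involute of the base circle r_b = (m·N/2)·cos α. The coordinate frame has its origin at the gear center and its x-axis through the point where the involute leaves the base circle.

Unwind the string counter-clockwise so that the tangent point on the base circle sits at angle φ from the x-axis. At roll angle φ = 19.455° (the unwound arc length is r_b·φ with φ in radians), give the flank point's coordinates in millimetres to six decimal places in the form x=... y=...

pitch radius r_p = m·N/2 = 1.468·53/2 = 38.902000
base radius r_b = r_p·cos α = 38.902000·cos 21.210° = 36.266805
roll angle φ = 19.455° = 0.33955381 rad
x = r_b·(cos φ + φ·sin φ) = 36.266805·(0.94290337 + 0.33955381·0.33306641) = 38.297649
y = r_b·(sin φ − φ·cos φ) = 36.266805·(0.33306641 − 0.33955381·0.94290337) = 0.467841

x=38.297649 y=0.467841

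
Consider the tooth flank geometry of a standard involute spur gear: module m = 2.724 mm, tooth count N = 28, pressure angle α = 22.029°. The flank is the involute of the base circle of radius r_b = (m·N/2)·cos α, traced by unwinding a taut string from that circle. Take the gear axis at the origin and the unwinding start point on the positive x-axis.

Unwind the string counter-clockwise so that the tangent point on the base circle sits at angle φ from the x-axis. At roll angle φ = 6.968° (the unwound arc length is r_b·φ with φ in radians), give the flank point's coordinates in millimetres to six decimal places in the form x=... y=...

x=35.612311 y=0.021164

pitch radius r_p = m·N/2 = 2.724·28/2 = 38.136000
base radius r_b = r_p·cos α = 38.136000·cos 22.029° = 35.351848
roll angle φ = 6.968° = 0.12161454 rad
x = r_b·(cos φ + φ·sin φ) = 35.351848·(0.99261406 + 0.12161454·0.12131498) = 35.612311
y = r_b·(sin φ − φ·cos φ) = 35.351848·(0.12131498 − 0.12161454·0.99261406) = 0.021164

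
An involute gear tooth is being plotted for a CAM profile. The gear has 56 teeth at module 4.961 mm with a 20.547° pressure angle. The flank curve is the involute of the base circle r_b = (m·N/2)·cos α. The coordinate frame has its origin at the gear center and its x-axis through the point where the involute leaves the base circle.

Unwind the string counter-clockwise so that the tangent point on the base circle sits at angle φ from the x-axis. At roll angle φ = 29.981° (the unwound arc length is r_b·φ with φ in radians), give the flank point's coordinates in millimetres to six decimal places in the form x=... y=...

pitch radius r_p = m·N/2 = 4.961·56/2 = 138.908000
base radius r_b = r_p·cos α = 138.908000·cos 20.547° = 130.071312
roll angle φ = 29.981° = 0.52326716 rad
x = r_b·(cos φ + φ·sin φ) = 130.071312·(0.86619116 + 0.52326716·0.49971279) = 146.678095
y = r_b·(sin φ − φ·cos φ) = 130.071312·(0.49971279 − 0.52326716·0.86619116) = 6.043555

x=146.678095 y=6.043555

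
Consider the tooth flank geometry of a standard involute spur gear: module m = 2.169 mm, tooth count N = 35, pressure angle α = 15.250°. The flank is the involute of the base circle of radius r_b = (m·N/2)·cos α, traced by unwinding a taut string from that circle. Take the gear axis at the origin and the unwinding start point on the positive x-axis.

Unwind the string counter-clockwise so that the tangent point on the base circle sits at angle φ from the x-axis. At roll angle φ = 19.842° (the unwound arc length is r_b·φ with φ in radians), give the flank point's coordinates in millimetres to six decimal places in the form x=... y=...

pitch radius r_p = m·N/2 = 2.169·35/2 = 37.957500
base radius r_b = r_p·cos α = 37.957500·cos 15.250° = 36.620915
roll angle φ = 19.842° = 0.34630823 rad
x = r_b·(cos φ + φ·sin φ) = 36.620915·(0.94063221 + 0.34630823·0.33942753) = 38.751474
y = r_b·(sin φ − φ·cos φ) = 36.620915·(0.33942753 − 0.34630823·0.94063221) = 0.500932

x=38.751474 y=0.500932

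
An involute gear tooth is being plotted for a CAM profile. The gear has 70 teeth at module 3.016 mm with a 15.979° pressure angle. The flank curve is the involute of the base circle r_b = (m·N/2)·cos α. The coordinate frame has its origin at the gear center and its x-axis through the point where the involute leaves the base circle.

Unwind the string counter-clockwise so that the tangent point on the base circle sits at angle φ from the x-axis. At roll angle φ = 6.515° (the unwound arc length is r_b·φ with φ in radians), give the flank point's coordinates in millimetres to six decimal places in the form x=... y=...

pitch radius r_p = m·N/2 = 3.016·70/2 = 105.560000
base radius r_b = r_p·cos α = 105.560000·cos 15.979° = 101.481442
roll angle φ = 6.515° = 0.11370820 rad
x = r_b·(cos φ + φ·sin φ) = 101.481442·(0.99354219 + 0.11370820·0.11346333) = 102.135378
y = r_b·(sin φ − φ·cos φ) = 101.481442·(0.11346333 − 0.11370820·0.99354219) = 0.049668

x=102.135378 y=0.049668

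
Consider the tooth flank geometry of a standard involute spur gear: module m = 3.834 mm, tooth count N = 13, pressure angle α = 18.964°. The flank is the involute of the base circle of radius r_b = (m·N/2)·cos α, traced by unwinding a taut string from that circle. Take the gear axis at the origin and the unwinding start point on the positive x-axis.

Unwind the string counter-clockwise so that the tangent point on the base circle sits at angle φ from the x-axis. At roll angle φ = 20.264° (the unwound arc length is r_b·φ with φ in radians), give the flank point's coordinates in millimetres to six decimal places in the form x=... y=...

pitch radius r_p = m·N/2 = 3.834·13/2 = 24.921000
base radius r_b = r_p·cos α = 24.921000·cos 18.964° = 23.568362
roll angle φ = 20.264° = 0.35367352 rad
x = r_b·(cos φ + φ·sin φ) = 23.568362·(0.93810674 + 0.35367352·0.34634629) = 24.996610
y = r_b·(sin φ − φ·cos φ) = 23.568362·(0.34634629 − 0.35367352·0.93810674) = 0.343221

x=24.996610 y=0.343221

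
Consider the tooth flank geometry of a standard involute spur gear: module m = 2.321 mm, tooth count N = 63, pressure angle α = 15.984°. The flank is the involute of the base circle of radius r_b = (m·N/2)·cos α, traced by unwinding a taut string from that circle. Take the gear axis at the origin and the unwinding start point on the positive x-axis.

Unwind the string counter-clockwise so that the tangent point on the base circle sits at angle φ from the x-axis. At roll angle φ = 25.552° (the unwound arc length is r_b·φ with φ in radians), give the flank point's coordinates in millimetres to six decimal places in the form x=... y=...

pitch radius r_p = m·N/2 = 2.321·63/2 = 73.111500
base radius r_b = r_p·cos α = 73.111500·cos 15.984° = 70.284909
roll angle φ = 25.552° = 0.44596653 rad
x = r_b·(cos φ + φ·sin φ) = 70.284909·(0.90219419 + 0.44596653·0.43133008) = 76.930556
y = r_b·(sin φ − φ·cos φ) = 70.284909·(0.43133008 − 0.44596653·0.90219419) = 2.036974

x=76.930556 y=2.036974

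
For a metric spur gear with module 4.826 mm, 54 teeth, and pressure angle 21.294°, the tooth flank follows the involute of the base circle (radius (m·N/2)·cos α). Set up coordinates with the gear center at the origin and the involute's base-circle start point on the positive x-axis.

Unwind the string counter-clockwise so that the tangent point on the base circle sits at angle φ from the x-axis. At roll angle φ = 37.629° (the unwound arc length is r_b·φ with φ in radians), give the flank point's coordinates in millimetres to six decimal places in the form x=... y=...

pitch radius r_p = m·N/2 = 4.826·54/2 = 130.302000
base radius r_b = r_p·cos α = 130.302000·cos 21.294° = 121.406186
roll angle φ = 37.629° = 0.65674994 rad
x = r_b·(cos φ + φ·sin φ) = 121.406186·(0.79198072 + 0.65674994·0.61054610) = 144.832340
y = r_b·(sin φ − φ·cos φ) = 121.406186·(0.61054610 − 0.65674994·0.79198072) = 10.976674

x=144.832340 y=10.976674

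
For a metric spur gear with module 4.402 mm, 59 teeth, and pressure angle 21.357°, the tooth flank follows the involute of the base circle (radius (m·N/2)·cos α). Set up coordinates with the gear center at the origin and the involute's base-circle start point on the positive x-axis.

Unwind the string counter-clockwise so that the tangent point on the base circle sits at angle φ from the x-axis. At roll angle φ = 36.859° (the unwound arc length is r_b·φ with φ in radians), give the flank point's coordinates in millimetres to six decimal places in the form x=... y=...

x=143.436956 y=10.295230

pitch radius r_p = m·N/2 = 4.402·59/2 = 129.859000
base radius r_b = r_p·cos α = 129.859000·cos 21.357° = 120.941503
roll angle φ = 36.859° = 0.64331091 rad
x = r_b·(cos φ + φ·sin φ) = 120.941503·(0.80011411 + 0.64331091·0.59984783) = 143.436956
y = r_b·(sin φ − φ·cos φ) = 120.941503·(0.59984783 − 0.64331091·0.80011411) = 10.295230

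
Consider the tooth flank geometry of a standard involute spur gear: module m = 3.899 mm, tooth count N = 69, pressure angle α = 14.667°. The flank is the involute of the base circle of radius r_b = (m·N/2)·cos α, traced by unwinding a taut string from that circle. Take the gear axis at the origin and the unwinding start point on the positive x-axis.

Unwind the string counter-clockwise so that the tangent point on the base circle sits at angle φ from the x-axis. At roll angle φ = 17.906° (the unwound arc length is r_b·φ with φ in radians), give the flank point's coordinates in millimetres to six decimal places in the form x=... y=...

x=136.332684 y=1.311123

pitch radius r_p = m·N/2 = 3.899·69/2 = 134.515500
base radius r_b = r_p·cos α = 134.515500·cos 14.667° = 130.132144
roll angle φ = 17.906° = 0.31251866 rad
x = r_b·(cos φ + φ·sin φ) = 130.132144·(0.95156221 + 0.31251866·0.30745627) = 136.332684
y = r_b·(sin φ − φ·cos φ) = 130.132144·(0.30745627 − 0.31251866·0.95156221) = 1.311123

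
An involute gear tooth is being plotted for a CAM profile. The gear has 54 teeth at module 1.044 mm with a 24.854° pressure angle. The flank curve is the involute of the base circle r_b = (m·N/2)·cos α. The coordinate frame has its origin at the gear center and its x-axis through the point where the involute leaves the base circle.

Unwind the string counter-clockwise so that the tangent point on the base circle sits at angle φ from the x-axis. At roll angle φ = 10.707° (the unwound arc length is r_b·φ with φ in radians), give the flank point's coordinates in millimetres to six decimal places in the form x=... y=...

pitch radius r_p = m·N/2 = 1.044·54/2 = 28.188000
base radius r_b = r_p·cos α = 28.188000·cos 24.854° = 25.577277
roll angle φ = 10.707° = 0.18687240 rad
x = r_b·(cos φ + φ·sin φ) = 25.577277·(0.98259011 + 0.18687240·0.18578666) = 26.019981
y = r_b·(sin φ − φ·cos φ) = 25.577277·(0.18578666 − 0.18687240·0.98259011) = 0.055444

x=26.019981 y=0.055444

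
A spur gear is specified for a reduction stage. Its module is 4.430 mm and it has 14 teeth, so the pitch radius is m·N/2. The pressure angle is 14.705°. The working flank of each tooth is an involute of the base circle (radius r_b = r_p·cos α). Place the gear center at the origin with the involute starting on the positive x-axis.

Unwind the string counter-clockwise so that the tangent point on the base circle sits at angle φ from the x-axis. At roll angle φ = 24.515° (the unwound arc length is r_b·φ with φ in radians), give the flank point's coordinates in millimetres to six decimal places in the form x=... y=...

x=32.615437 y=0.768906

pitch radius r_p = m·N/2 = 4.430·14/2 = 31.010000
base radius r_b = r_p·cos α = 31.010000·cos 14.705° = 29.994286
roll angle φ = 24.515° = 0.42786747 rad
x = r_b·(cos φ + φ·sin φ) = 29.994286·(0.90985267 + 0.42786747·0.41493146) = 32.615437
y = r_b·(sin φ − φ·cos φ) = 29.994286·(0.41493146 − 0.42786747·0.90985267) = 0.768906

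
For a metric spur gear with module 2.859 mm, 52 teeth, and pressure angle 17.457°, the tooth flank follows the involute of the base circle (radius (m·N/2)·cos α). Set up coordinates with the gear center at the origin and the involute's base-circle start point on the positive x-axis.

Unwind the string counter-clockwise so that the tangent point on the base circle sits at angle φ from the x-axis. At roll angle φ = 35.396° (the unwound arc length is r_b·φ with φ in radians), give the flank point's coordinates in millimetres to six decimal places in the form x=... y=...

x=83.177808 y=5.363112

pitch radius r_p = m·N/2 = 2.859·52/2 = 74.334000
base radius r_b = r_p·cos α = 74.334000·cos 17.457° = 70.910351
roll angle φ = 35.396° = 0.61777674 rad
x = r_b·(cos φ + φ·sin φ) = 70.910351·(0.81516824 + 0.61777674·0.57922426) = 83.177808
y = r_b·(sin φ − φ·cos φ) = 70.910351·(0.57922426 − 0.61777674·0.81516824) = 5.363112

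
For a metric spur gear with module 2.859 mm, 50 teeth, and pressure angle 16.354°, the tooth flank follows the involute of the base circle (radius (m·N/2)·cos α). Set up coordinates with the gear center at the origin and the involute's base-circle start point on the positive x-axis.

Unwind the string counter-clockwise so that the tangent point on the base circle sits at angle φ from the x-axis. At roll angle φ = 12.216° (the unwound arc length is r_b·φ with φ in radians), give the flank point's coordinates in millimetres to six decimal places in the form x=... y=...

x=70.124310 y=0.220567

pitch radius r_p = m·N/2 = 2.859·50/2 = 71.475000
base radius r_b = r_p·cos α = 71.475000·cos 16.354° = 68.583146
roll angle φ = 12.216° = 0.21320942 rad
x = r_b·(cos φ + φ·sin φ) = 68.583146·(0.97735684 + 0.21320942·0.21159773) = 70.124310
y = r_b·(sin φ − φ·cos φ) = 68.583146·(0.21159773 − 0.21320942·0.97735684) = 0.220567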